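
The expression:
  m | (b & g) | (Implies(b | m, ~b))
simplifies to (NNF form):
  g | m | ~b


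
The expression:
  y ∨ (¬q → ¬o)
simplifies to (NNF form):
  q ∨ y ∨ ¬o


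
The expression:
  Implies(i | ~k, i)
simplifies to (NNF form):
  i | k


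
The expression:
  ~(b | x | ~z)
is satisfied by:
  {z: True, x: False, b: False}


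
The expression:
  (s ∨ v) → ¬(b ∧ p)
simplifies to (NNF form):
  (¬s ∧ ¬v) ∨ ¬b ∨ ¬p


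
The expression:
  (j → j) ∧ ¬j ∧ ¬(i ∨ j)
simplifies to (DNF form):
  ¬i ∧ ¬j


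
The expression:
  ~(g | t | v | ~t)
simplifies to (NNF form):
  False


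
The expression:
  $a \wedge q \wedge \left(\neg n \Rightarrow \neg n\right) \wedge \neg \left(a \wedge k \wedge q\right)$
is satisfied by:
  {a: True, q: True, k: False}


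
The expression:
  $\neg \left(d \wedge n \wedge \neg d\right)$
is always true.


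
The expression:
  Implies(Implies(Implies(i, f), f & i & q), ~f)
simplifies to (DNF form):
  ~f | ~i | ~q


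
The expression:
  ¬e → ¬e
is always true.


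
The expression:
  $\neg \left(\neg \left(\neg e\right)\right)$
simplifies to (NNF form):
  $\neg e$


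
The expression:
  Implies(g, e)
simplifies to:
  e | ~g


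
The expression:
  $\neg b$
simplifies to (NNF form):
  $\neg b$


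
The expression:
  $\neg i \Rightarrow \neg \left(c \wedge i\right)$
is always true.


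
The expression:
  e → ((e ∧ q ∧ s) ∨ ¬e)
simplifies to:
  (q ∧ s) ∨ ¬e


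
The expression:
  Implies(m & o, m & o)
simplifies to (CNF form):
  True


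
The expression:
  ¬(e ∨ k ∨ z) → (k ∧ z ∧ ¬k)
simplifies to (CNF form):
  e ∨ k ∨ z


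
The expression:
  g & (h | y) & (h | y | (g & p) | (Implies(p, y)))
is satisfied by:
  {g: True, y: True, h: True}
  {g: True, y: True, h: False}
  {g: True, h: True, y: False}


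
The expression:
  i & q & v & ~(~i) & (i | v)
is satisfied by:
  {i: True, q: True, v: True}


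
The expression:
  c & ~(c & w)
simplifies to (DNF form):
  c & ~w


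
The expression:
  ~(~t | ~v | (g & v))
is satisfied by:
  {t: True, v: True, g: False}


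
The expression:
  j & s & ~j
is never true.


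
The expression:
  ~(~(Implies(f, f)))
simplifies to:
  True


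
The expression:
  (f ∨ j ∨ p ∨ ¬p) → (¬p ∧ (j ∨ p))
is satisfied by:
  {j: True, p: False}


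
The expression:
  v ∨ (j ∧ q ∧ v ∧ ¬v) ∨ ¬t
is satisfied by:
  {v: True, t: False}
  {t: False, v: False}
  {t: True, v: True}


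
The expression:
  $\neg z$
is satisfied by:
  {z: False}


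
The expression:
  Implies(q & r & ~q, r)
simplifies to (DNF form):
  True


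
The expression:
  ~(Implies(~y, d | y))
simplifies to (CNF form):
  ~d & ~y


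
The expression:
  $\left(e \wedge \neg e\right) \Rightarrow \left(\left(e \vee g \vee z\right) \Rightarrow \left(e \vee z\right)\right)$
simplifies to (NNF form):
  $\text{True}$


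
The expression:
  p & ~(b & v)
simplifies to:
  p & (~b | ~v)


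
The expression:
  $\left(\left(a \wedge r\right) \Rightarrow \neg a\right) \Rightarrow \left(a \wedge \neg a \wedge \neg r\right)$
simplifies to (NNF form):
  $a \wedge r$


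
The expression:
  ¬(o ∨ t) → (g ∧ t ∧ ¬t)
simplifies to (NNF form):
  o ∨ t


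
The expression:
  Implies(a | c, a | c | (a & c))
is always true.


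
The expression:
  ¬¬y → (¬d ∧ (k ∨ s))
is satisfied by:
  {k: True, s: True, y: False, d: False}
  {k: True, s: False, y: False, d: False}
  {s: True, k: False, y: False, d: False}
  {k: False, s: False, y: False, d: False}
  {d: True, k: True, s: True, y: False}
  {d: True, k: True, s: False, y: False}
  {d: True, s: True, k: False, y: False}
  {d: True, s: False, k: False, y: False}
  {k: True, y: True, s: True, d: False}
  {k: True, y: True, s: False, d: False}
  {y: True, s: True, k: False, d: False}


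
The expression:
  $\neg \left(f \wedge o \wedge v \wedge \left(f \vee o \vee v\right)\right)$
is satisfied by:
  {v: False, o: False, f: False}
  {f: True, v: False, o: False}
  {o: True, v: False, f: False}
  {f: True, o: True, v: False}
  {v: True, f: False, o: False}
  {f: True, v: True, o: False}
  {o: True, v: True, f: False}


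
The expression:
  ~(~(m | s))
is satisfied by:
  {m: True, s: True}
  {m: True, s: False}
  {s: True, m: False}


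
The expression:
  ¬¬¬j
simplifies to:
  ¬j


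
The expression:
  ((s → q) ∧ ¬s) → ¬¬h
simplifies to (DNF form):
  h ∨ s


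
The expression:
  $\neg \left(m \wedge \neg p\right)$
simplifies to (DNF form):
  $p \vee \neg m$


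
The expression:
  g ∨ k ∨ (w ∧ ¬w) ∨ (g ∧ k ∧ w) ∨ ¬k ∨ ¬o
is always true.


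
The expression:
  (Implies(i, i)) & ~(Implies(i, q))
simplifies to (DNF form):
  i & ~q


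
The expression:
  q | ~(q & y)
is always true.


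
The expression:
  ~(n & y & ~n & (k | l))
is always true.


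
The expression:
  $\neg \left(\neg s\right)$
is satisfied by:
  {s: True}


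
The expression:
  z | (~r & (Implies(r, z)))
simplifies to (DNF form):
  z | ~r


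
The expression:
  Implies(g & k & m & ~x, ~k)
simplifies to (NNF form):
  x | ~g | ~k | ~m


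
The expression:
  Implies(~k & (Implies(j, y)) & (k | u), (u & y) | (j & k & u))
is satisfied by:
  {y: True, k: True, j: True, u: False}
  {y: True, k: True, j: False, u: False}
  {y: True, j: True, u: False, k: False}
  {y: True, j: False, u: False, k: False}
  {k: True, j: True, u: False, y: False}
  {k: True, j: False, u: False, y: False}
  {j: True, k: False, u: False, y: False}
  {j: False, k: False, u: False, y: False}
  {y: True, k: True, u: True, j: True}
  {y: True, k: True, u: True, j: False}
  {y: True, u: True, j: True, k: False}
  {y: True, u: True, j: False, k: False}
  {u: True, k: True, j: True, y: False}
  {u: True, k: True, j: False, y: False}
  {u: True, j: True, k: False, y: False}


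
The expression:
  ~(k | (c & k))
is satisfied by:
  {k: False}


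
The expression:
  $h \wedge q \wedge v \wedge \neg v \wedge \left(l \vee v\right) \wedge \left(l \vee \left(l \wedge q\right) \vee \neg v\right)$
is never true.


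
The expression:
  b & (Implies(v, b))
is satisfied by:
  {b: True}


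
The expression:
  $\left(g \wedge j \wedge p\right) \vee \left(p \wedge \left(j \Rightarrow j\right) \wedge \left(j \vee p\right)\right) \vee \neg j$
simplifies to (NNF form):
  $p \vee \neg j$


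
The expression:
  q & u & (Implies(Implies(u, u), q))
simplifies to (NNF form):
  q & u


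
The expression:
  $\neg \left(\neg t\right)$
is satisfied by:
  {t: True}


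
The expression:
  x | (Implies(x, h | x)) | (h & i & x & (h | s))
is always true.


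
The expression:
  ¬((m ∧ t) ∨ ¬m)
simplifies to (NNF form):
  m ∧ ¬t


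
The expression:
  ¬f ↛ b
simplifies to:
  b ∨ ¬f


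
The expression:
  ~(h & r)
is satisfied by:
  {h: False, r: False}
  {r: True, h: False}
  {h: True, r: False}


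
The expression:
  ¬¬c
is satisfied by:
  {c: True}


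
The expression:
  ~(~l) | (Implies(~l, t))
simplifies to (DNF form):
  l | t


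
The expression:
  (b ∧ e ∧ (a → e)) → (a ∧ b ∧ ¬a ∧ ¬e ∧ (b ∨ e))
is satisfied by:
  {e: False, b: False}
  {b: True, e: False}
  {e: True, b: False}


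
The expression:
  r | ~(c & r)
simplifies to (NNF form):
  True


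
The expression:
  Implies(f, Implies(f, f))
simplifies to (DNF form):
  True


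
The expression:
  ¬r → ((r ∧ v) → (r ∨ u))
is always true.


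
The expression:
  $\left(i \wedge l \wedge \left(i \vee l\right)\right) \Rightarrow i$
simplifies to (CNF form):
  $\text{True}$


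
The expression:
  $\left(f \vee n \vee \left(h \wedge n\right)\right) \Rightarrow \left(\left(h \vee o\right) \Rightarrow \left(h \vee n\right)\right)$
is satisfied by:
  {n: True, h: True, o: False, f: False}
  {n: True, h: False, o: False, f: False}
  {h: True, n: False, o: False, f: False}
  {n: False, h: False, o: False, f: False}
  {f: True, n: True, h: True, o: False}
  {f: True, n: True, h: False, o: False}
  {f: True, h: True, n: False, o: False}
  {f: True, h: False, n: False, o: False}
  {n: True, o: True, h: True, f: False}
  {n: True, o: True, h: False, f: False}
  {o: True, h: True, n: False, f: False}
  {o: True, n: False, h: False, f: False}
  {f: True, o: True, n: True, h: True}
  {f: True, o: True, n: True, h: False}
  {f: True, o: True, h: True, n: False}


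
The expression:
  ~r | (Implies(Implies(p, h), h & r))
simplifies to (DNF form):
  h | p | ~r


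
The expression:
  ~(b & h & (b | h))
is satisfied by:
  {h: False, b: False}
  {b: True, h: False}
  {h: True, b: False}


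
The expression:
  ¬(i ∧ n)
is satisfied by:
  {n: False, i: False}
  {i: True, n: False}
  {n: True, i: False}


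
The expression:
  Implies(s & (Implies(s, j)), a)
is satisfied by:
  {a: True, s: False, j: False}
  {s: False, j: False, a: False}
  {j: True, a: True, s: False}
  {j: True, s: False, a: False}
  {a: True, s: True, j: False}
  {s: True, a: False, j: False}
  {j: True, s: True, a: True}


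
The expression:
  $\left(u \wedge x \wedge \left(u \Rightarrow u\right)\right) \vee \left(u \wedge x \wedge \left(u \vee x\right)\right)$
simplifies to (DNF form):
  $u \wedge x$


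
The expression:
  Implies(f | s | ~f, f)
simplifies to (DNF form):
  f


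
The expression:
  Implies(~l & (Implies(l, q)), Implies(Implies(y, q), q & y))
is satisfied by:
  {y: True, l: True}
  {y: True, l: False}
  {l: True, y: False}


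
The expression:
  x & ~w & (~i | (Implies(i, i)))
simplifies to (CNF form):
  x & ~w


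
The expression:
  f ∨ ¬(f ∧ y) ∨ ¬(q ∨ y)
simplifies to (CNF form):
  True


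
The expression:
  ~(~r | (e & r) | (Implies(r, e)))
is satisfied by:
  {r: True, e: False}


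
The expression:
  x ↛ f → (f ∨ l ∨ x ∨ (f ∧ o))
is always true.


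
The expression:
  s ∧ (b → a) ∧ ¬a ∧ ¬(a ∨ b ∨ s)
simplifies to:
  False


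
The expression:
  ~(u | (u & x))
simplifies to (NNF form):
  ~u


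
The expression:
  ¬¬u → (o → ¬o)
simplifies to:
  ¬o ∨ ¬u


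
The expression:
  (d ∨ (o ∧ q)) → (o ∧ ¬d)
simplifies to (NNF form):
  ¬d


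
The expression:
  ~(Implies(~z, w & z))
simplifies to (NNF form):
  ~z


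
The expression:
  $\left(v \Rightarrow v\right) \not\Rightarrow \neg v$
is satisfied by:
  {v: True}


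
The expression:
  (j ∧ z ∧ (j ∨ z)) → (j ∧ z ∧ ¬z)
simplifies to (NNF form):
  ¬j ∨ ¬z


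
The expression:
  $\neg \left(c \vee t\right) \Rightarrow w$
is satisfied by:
  {t: True, c: True, w: True}
  {t: True, c: True, w: False}
  {t: True, w: True, c: False}
  {t: True, w: False, c: False}
  {c: True, w: True, t: False}
  {c: True, w: False, t: False}
  {w: True, c: False, t: False}


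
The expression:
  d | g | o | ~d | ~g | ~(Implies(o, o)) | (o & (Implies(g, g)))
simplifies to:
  True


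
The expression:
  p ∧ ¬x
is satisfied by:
  {p: True, x: False}


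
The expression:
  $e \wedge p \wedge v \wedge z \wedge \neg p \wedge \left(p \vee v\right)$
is never true.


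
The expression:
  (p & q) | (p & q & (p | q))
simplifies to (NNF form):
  p & q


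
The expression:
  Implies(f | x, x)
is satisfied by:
  {x: True, f: False}
  {f: False, x: False}
  {f: True, x: True}


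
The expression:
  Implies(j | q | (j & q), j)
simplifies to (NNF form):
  j | ~q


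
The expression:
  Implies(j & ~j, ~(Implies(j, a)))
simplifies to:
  True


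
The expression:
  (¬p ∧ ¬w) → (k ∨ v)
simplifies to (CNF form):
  k ∨ p ∨ v ∨ w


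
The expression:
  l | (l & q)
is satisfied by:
  {l: True}


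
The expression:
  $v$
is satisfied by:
  {v: True}


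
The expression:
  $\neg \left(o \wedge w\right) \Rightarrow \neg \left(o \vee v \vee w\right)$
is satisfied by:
  {o: True, w: True, v: False}
  {o: True, w: True, v: True}
  {v: False, o: False, w: False}


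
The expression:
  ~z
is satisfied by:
  {z: False}


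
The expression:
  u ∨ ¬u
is always true.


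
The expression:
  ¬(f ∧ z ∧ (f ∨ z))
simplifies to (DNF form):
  ¬f ∨ ¬z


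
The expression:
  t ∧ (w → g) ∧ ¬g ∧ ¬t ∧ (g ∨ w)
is never true.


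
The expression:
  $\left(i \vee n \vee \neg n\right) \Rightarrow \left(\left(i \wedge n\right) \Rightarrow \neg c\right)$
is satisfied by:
  {c: False, n: False, i: False}
  {i: True, c: False, n: False}
  {n: True, c: False, i: False}
  {i: True, n: True, c: False}
  {c: True, i: False, n: False}
  {i: True, c: True, n: False}
  {n: True, c: True, i: False}


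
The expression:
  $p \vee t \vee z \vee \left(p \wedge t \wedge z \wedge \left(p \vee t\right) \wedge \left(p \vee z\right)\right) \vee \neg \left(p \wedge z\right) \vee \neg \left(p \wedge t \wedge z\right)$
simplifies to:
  $\text{True}$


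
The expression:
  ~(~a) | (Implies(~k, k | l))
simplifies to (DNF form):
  a | k | l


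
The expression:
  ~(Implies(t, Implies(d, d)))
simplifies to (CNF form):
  False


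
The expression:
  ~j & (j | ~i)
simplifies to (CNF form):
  ~i & ~j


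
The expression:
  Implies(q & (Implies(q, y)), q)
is always true.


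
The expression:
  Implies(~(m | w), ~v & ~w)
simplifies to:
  m | w | ~v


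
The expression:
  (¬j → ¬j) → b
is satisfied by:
  {b: True}


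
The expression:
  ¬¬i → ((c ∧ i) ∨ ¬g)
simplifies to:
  c ∨ ¬g ∨ ¬i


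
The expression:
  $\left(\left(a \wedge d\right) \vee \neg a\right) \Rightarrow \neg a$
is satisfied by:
  {d: False, a: False}
  {a: True, d: False}
  {d: True, a: False}


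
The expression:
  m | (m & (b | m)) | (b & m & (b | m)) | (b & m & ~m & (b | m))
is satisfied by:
  {m: True}


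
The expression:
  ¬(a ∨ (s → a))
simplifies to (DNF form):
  s ∧ ¬a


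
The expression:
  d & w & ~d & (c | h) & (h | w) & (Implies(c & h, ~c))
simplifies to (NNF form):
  False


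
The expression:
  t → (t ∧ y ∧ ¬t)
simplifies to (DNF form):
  ¬t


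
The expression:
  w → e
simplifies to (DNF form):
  e ∨ ¬w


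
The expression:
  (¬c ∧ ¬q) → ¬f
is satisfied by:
  {q: True, c: True, f: False}
  {q: True, c: False, f: False}
  {c: True, q: False, f: False}
  {q: False, c: False, f: False}
  {f: True, q: True, c: True}
  {f: True, q: True, c: False}
  {f: True, c: True, q: False}


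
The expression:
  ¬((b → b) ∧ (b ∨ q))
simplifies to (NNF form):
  ¬b ∧ ¬q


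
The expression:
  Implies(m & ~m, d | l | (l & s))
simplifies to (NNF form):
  True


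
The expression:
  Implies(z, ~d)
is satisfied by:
  {z: False, d: False}
  {d: True, z: False}
  {z: True, d: False}


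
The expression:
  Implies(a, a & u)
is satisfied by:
  {u: True, a: False}
  {a: False, u: False}
  {a: True, u: True}


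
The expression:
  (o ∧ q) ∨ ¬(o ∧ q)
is always true.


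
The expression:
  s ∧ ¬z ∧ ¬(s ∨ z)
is never true.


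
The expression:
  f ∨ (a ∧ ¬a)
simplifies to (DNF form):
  f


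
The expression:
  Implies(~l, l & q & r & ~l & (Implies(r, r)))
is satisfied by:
  {l: True}


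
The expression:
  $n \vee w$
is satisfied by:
  {n: True, w: True}
  {n: True, w: False}
  {w: True, n: False}


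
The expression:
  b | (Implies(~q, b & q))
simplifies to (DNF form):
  b | q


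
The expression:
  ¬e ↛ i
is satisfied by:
  {i: True, e: False}
  {e: False, i: False}
  {e: True, i: True}


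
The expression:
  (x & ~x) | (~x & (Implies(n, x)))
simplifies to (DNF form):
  ~n & ~x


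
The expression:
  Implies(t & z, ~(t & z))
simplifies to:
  ~t | ~z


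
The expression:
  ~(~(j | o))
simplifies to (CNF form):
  j | o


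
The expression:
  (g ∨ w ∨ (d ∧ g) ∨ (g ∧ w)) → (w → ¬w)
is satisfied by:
  {w: False}


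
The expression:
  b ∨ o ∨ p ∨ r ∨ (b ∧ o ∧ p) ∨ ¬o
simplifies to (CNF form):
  True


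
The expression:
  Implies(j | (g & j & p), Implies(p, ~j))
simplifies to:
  ~j | ~p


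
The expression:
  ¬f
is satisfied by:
  {f: False}


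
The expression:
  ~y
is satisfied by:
  {y: False}


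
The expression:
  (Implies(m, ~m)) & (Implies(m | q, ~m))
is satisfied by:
  {m: False}


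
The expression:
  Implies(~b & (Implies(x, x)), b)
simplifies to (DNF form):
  b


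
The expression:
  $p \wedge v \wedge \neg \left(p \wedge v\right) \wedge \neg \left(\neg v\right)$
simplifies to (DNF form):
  $\text{False}$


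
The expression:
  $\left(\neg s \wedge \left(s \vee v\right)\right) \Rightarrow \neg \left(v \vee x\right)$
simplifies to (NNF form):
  $s \vee \neg v$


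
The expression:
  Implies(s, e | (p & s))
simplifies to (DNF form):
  e | p | ~s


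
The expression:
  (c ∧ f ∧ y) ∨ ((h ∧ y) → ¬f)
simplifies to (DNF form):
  c ∨ ¬f ∨ ¬h ∨ ¬y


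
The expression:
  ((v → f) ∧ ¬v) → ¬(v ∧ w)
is always true.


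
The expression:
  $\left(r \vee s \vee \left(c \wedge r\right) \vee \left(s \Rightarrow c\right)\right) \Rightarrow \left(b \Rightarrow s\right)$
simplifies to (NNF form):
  $s \vee \neg b$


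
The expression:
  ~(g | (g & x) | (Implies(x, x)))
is never true.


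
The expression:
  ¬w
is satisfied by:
  {w: False}


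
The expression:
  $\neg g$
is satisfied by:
  {g: False}


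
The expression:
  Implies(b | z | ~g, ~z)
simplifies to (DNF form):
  ~z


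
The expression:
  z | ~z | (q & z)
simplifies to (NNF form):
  True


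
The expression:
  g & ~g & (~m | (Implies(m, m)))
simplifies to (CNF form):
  False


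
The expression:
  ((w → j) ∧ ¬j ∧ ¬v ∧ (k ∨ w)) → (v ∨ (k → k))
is always true.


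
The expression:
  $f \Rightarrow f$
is always true.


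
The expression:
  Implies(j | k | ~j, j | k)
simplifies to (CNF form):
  j | k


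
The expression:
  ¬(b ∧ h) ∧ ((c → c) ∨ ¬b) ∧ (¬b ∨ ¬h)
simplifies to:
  ¬b ∨ ¬h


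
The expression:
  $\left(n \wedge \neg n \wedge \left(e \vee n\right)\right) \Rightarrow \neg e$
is always true.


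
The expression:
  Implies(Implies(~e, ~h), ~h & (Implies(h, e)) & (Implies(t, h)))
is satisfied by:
  {h: False, t: False, e: False}
  {e: True, h: False, t: False}
  {h: True, e: False, t: False}
  {t: True, h: True, e: False}


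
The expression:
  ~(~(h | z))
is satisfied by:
  {z: True, h: True}
  {z: True, h: False}
  {h: True, z: False}


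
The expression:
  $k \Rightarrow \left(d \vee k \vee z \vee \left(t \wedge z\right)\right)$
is always true.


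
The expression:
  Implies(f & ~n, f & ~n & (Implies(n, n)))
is always true.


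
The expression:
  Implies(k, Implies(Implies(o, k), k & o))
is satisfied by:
  {o: True, k: False}
  {k: False, o: False}
  {k: True, o: True}


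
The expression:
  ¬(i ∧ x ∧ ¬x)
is always true.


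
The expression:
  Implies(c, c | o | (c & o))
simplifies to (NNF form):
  True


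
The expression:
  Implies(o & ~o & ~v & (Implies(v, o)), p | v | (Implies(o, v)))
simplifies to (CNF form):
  True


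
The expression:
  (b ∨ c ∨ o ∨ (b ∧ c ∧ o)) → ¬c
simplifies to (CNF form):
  ¬c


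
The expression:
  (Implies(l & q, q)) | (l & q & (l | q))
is always true.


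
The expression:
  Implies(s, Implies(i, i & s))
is always true.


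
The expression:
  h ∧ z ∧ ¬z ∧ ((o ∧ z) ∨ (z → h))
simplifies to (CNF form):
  False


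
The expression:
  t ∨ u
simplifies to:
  t ∨ u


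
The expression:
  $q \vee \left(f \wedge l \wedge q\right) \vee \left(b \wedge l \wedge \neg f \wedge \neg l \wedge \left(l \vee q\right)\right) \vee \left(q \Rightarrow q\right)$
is always true.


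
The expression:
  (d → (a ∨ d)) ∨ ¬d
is always true.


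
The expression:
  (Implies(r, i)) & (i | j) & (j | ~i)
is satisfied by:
  {i: True, j: True, r: False}
  {j: True, r: False, i: False}
  {i: True, r: True, j: True}


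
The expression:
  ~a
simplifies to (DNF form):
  ~a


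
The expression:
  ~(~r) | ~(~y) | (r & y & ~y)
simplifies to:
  r | y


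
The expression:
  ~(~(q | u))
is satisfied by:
  {q: True, u: True}
  {q: True, u: False}
  {u: True, q: False}


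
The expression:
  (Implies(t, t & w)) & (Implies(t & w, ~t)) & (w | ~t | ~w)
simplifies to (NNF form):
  ~t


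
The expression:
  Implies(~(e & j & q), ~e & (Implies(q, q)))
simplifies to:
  ~e | (j & q)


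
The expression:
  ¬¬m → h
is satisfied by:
  {h: True, m: False}
  {m: False, h: False}
  {m: True, h: True}


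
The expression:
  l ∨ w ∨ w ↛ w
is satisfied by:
  {l: True, w: True}
  {l: True, w: False}
  {w: True, l: False}


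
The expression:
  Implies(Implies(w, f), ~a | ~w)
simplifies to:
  ~a | ~f | ~w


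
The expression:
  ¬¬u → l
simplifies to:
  l ∨ ¬u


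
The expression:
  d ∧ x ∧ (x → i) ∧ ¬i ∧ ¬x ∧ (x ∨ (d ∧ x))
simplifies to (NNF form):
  False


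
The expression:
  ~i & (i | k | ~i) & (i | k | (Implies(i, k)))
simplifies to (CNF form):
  ~i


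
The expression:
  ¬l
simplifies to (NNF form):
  ¬l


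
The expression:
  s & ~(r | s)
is never true.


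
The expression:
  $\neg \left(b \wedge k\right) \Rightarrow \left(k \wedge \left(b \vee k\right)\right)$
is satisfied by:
  {k: True}


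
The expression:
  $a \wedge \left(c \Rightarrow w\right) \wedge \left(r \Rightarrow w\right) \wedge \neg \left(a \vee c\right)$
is never true.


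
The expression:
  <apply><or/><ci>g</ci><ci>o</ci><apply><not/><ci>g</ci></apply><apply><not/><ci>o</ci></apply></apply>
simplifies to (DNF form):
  <true/>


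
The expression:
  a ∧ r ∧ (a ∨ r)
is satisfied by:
  {r: True, a: True}


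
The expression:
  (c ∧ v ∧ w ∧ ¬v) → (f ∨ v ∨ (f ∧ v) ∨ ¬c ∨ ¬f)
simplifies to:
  True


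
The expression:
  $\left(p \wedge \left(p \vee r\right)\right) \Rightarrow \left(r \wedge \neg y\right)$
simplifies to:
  $\left(r \wedge \neg y\right) \vee \neg p$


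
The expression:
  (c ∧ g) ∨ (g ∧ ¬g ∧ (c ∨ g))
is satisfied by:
  {c: True, g: True}


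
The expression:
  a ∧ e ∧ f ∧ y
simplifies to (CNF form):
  a ∧ e ∧ f ∧ y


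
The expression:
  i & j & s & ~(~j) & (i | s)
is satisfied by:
  {i: True, j: True, s: True}


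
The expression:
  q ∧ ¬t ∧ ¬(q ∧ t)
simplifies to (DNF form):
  q ∧ ¬t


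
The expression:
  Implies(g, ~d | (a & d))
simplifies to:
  a | ~d | ~g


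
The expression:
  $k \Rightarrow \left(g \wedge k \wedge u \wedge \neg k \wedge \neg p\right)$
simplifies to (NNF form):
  $\neg k$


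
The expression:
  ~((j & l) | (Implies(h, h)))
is never true.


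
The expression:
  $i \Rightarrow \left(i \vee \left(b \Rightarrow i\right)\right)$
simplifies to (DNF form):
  $\text{True}$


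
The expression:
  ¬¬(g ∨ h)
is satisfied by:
  {g: True, h: True}
  {g: True, h: False}
  {h: True, g: False}


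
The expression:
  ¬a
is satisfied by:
  {a: False}


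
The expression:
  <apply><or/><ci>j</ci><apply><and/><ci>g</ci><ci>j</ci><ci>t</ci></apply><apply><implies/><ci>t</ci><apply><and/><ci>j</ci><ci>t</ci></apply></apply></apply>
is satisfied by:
  {j: True, t: False}
  {t: False, j: False}
  {t: True, j: True}


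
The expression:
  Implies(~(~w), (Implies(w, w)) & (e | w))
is always true.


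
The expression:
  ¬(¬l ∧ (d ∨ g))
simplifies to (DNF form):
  l ∨ (¬d ∧ ¬g)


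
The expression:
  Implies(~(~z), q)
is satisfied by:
  {q: True, z: False}
  {z: False, q: False}
  {z: True, q: True}


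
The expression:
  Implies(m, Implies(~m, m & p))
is always true.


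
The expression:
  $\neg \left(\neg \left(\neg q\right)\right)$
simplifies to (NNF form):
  $\neg q$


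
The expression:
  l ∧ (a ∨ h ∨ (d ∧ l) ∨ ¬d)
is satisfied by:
  {l: True}


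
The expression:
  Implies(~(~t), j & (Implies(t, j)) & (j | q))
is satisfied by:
  {j: True, t: False}
  {t: False, j: False}
  {t: True, j: True}


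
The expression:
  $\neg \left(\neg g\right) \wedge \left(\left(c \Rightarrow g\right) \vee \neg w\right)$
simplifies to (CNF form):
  $g$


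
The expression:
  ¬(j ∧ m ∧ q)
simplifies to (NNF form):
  ¬j ∨ ¬m ∨ ¬q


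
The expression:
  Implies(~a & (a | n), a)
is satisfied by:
  {a: True, n: False}
  {n: False, a: False}
  {n: True, a: True}


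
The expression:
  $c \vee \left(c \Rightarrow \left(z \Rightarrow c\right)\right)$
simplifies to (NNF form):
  $\text{True}$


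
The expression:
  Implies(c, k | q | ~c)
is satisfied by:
  {k: True, q: True, c: False}
  {k: True, c: False, q: False}
  {q: True, c: False, k: False}
  {q: False, c: False, k: False}
  {k: True, q: True, c: True}
  {k: True, c: True, q: False}
  {q: True, c: True, k: False}


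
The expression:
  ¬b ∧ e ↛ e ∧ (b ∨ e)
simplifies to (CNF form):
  False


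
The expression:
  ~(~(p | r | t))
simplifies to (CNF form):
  p | r | t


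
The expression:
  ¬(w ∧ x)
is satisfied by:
  {w: False, x: False}
  {x: True, w: False}
  {w: True, x: False}


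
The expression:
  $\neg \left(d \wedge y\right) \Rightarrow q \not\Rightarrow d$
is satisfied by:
  {q: True, y: True, d: False}
  {q: True, y: False, d: False}
  {d: True, q: True, y: True}
  {d: True, y: True, q: False}


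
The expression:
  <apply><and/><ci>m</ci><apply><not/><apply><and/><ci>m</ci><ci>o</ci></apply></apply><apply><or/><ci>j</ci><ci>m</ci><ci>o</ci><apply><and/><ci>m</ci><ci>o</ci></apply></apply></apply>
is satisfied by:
  {m: True, o: False}


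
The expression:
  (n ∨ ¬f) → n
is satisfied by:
  {n: True, f: True}
  {n: True, f: False}
  {f: True, n: False}


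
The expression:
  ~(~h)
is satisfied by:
  {h: True}


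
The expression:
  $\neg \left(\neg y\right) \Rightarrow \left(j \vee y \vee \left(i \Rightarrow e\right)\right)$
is always true.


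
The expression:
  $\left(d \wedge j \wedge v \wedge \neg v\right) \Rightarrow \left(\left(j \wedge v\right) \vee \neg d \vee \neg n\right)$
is always true.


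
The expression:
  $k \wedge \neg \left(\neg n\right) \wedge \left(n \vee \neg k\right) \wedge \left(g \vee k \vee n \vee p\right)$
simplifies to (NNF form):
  $k \wedge n$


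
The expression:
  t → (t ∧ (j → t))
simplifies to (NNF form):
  True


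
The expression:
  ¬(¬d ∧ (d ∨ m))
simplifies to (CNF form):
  d ∨ ¬m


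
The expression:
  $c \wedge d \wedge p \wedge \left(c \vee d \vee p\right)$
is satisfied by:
  {c: True, p: True, d: True}


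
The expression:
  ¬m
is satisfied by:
  {m: False}


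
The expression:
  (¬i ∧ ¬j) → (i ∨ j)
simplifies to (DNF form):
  i ∨ j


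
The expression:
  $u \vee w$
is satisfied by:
  {u: True, w: True}
  {u: True, w: False}
  {w: True, u: False}


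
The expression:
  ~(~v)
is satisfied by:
  {v: True}


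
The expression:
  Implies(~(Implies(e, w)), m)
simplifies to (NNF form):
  m | w | ~e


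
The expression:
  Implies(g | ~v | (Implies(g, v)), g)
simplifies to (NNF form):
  g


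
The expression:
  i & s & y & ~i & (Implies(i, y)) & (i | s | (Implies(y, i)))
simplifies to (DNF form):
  False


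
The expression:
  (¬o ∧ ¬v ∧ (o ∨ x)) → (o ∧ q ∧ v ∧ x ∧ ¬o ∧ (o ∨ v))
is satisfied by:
  {o: True, v: True, x: False}
  {o: True, v: False, x: False}
  {v: True, o: False, x: False}
  {o: False, v: False, x: False}
  {x: True, o: True, v: True}
  {x: True, o: True, v: False}
  {x: True, v: True, o: False}


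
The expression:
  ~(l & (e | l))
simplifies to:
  ~l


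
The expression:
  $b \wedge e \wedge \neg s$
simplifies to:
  $b \wedge e \wedge \neg s$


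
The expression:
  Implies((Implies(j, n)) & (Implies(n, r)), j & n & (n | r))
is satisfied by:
  {n: True, j: True, r: False}
  {j: True, r: False, n: False}
  {n: True, j: True, r: True}
  {j: True, r: True, n: False}
  {n: True, r: False, j: False}


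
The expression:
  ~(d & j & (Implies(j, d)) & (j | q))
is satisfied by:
  {d: False, j: False}
  {j: True, d: False}
  {d: True, j: False}


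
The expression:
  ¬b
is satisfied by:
  {b: False}


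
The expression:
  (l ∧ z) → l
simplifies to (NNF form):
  True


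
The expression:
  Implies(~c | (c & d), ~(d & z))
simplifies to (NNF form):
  ~d | ~z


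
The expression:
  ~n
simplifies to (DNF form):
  ~n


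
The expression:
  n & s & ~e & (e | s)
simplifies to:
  n & s & ~e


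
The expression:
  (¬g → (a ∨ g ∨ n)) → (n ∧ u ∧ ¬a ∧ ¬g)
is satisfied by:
  {u: True, g: False, a: False, n: False}
  {n: False, g: False, u: False, a: False}
  {n: True, u: True, g: False, a: False}


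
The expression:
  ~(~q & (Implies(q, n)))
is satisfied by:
  {q: True}


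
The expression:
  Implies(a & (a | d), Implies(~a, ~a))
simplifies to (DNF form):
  True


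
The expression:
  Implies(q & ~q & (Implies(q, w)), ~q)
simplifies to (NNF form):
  True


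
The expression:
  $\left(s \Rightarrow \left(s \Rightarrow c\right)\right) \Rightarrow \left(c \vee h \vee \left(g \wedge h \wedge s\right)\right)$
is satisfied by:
  {s: True, c: True, h: True}
  {s: True, c: True, h: False}
  {s: True, h: True, c: False}
  {s: True, h: False, c: False}
  {c: True, h: True, s: False}
  {c: True, h: False, s: False}
  {h: True, c: False, s: False}


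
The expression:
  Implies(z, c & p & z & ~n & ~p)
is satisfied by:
  {z: False}


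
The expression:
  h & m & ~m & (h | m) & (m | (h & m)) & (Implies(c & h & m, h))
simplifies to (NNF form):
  False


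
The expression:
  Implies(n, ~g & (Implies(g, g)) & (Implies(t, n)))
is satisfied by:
  {g: False, n: False}
  {n: True, g: False}
  {g: True, n: False}


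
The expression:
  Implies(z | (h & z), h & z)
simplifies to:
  h | ~z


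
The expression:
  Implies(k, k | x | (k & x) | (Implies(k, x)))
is always true.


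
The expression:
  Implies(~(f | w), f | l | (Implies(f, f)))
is always true.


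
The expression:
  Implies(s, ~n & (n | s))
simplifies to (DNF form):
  ~n | ~s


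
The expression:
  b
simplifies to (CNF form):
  b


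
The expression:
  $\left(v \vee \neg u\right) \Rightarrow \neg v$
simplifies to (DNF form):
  $\neg v$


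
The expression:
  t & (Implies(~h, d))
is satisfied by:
  {t: True, d: True, h: True}
  {t: True, d: True, h: False}
  {t: True, h: True, d: False}


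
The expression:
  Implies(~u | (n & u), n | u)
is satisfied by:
  {n: True, u: True}
  {n: True, u: False}
  {u: True, n: False}


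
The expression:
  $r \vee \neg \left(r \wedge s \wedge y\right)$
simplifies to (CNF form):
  $\text{True}$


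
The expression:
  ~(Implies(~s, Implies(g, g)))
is never true.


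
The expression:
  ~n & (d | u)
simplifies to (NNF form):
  ~n & (d | u)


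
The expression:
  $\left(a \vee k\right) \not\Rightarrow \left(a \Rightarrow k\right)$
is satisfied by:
  {a: True, k: False}


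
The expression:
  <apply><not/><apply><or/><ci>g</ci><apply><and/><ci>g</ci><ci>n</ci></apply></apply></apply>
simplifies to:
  <apply><not/><ci>g</ci></apply>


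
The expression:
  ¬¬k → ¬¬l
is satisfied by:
  {l: True, k: False}
  {k: False, l: False}
  {k: True, l: True}


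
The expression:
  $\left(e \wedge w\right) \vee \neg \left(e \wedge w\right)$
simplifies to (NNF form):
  $\text{True}$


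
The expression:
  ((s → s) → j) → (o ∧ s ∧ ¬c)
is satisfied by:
  {s: True, o: True, c: False, j: False}
  {s: True, c: False, o: False, j: False}
  {o: True, s: False, c: False, j: False}
  {s: False, c: False, o: False, j: False}
  {s: True, c: True, o: True, j: False}
  {s: True, c: True, o: False, j: False}
  {c: True, o: True, s: False, j: False}
  {c: True, s: False, o: False, j: False}
  {j: True, s: True, o: True, c: False}


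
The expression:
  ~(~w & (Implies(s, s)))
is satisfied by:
  {w: True}


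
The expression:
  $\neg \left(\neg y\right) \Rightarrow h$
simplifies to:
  $h \vee \neg y$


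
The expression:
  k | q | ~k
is always true.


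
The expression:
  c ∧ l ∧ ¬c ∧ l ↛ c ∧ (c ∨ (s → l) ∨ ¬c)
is never true.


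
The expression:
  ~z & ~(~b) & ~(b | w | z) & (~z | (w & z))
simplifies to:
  False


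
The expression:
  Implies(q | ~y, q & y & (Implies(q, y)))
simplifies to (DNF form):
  y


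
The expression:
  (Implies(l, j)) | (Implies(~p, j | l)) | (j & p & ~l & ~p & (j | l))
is always true.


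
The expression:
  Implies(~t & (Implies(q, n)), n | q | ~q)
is always true.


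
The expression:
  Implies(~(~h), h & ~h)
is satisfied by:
  {h: False}


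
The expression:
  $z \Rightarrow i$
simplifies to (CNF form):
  $i \vee \neg z$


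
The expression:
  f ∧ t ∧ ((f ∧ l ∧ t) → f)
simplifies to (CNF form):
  f ∧ t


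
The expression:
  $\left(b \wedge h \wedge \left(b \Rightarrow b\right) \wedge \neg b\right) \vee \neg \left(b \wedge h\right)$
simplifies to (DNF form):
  $\neg b \vee \neg h$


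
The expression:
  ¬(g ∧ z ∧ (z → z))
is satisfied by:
  {g: False, z: False}
  {z: True, g: False}
  {g: True, z: False}


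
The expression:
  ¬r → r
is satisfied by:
  {r: True}


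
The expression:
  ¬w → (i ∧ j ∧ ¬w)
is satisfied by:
  {i: True, w: True, j: True}
  {i: True, w: True, j: False}
  {w: True, j: True, i: False}
  {w: True, j: False, i: False}
  {i: True, j: True, w: False}


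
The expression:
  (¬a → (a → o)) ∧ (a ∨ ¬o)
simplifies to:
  a ∨ ¬o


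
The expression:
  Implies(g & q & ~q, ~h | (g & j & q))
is always true.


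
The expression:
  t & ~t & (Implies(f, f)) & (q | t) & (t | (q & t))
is never true.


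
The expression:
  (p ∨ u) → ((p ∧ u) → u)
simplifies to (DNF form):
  True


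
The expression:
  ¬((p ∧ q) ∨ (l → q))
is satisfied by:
  {l: True, q: False}


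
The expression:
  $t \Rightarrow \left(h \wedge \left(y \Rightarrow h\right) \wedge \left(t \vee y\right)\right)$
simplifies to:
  $h \vee \neg t$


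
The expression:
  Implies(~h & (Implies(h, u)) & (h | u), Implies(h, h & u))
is always true.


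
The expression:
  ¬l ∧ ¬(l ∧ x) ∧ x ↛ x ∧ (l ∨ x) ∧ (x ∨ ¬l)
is never true.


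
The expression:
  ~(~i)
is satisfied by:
  {i: True}


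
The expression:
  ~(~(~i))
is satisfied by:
  {i: False}


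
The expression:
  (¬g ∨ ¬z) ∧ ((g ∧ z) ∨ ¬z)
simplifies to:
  ¬z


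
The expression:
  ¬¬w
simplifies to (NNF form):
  w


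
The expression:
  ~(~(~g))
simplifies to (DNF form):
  ~g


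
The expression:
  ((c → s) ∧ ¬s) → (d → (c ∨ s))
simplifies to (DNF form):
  c ∨ s ∨ ¬d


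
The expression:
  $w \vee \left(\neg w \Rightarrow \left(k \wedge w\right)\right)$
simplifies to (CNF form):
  $w$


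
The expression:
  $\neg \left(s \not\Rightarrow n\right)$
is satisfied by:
  {n: True, s: False}
  {s: False, n: False}
  {s: True, n: True}


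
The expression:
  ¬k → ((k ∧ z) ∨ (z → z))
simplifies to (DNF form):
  True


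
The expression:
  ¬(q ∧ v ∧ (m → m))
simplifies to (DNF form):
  ¬q ∨ ¬v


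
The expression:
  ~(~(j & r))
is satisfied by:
  {r: True, j: True}


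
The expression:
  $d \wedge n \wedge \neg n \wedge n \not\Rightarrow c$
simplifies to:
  $\text{False}$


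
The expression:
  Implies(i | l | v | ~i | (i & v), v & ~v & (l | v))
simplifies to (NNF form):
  False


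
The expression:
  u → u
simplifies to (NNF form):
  True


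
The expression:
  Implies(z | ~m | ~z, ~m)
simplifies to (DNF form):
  ~m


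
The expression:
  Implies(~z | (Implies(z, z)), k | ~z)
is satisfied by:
  {k: True, z: False}
  {z: False, k: False}
  {z: True, k: True}


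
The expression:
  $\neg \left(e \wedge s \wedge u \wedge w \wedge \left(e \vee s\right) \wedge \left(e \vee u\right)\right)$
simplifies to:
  $\neg e \vee \neg s \vee \neg u \vee \neg w$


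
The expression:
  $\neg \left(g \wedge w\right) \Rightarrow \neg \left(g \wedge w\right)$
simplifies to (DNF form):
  $\text{True}$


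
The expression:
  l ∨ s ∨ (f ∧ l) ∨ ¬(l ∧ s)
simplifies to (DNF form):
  True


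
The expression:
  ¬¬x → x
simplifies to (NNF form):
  True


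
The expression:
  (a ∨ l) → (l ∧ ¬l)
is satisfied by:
  {l: False, a: False}


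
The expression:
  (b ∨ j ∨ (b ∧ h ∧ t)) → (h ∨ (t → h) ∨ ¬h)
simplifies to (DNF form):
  True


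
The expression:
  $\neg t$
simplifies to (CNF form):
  $\neg t$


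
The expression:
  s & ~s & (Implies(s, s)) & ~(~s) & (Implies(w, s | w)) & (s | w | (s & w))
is never true.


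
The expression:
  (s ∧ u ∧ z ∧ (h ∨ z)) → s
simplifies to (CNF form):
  True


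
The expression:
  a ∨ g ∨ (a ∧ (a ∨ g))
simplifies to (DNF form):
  a ∨ g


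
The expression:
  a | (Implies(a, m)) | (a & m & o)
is always true.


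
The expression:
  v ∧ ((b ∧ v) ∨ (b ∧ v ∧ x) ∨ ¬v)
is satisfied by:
  {b: True, v: True}


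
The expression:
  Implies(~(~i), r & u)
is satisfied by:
  {r: True, u: True, i: False}
  {r: True, u: False, i: False}
  {u: True, r: False, i: False}
  {r: False, u: False, i: False}
  {r: True, i: True, u: True}


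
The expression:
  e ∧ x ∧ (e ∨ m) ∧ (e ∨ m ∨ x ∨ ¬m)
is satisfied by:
  {e: True, x: True}


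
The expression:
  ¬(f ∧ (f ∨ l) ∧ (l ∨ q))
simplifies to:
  (¬l ∧ ¬q) ∨ ¬f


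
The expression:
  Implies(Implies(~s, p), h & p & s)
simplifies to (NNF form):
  (h | ~s) & (p | ~s) & (s | ~p)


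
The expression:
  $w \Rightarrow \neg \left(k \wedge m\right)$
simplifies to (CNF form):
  $\neg k \vee \neg m \vee \neg w$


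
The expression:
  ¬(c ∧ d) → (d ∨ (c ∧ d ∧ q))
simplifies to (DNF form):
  d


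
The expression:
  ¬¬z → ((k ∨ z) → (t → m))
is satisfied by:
  {m: True, t: False, z: False}
  {t: False, z: False, m: False}
  {z: True, m: True, t: False}
  {z: True, t: False, m: False}
  {m: True, t: True, z: False}
  {t: True, m: False, z: False}
  {z: True, t: True, m: True}
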